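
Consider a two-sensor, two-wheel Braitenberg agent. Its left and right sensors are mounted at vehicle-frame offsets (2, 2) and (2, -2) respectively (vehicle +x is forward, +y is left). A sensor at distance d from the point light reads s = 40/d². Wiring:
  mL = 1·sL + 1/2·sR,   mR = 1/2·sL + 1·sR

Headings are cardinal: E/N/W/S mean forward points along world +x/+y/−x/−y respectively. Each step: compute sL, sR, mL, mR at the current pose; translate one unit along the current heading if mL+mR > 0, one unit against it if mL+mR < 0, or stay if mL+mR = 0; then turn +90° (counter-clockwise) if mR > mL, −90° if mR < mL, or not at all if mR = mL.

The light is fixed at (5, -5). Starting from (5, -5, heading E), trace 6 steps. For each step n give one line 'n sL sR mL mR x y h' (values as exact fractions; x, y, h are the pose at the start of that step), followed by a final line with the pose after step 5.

0 5 5 15/2 15/2 5 -5 E
1 40/13 40/13 60/13 60/13 6 -5 E
2 2 2 3 3 7 -5 E
3 40/29 40/29 60/29 60/29 8 -5 E
4 1 1 3/2 3/2 9 -5 E
5 40/53 40/53 60/53 60/53 10 -5 E
final 11 -5 E

n=0: pose=(5,-5,E); sL=5, sR=5; mL=15/2, mR=15/2; mL+mR=15 → advance +1; mR−mL=0 → turn +0·90°
n=1: pose=(6,-5,E); sL=40/13, sR=40/13; mL=60/13, mR=60/13; mL+mR=120/13 → advance +1; mR−mL=0 → turn +0·90°
n=2: pose=(7,-5,E); sL=2, sR=2; mL=3, mR=3; mL+mR=6 → advance +1; mR−mL=0 → turn +0·90°
n=3: pose=(8,-5,E); sL=40/29, sR=40/29; mL=60/29, mR=60/29; mL+mR=120/29 → advance +1; mR−mL=0 → turn +0·90°
n=4: pose=(9,-5,E); sL=1, sR=1; mL=3/2, mR=3/2; mL+mR=3 → advance +1; mR−mL=0 → turn +0·90°
n=5: pose=(10,-5,E); sL=40/53, sR=40/53; mL=60/53, mR=60/53; mL+mR=120/53 → advance +1; mR−mL=0 → turn +0·90°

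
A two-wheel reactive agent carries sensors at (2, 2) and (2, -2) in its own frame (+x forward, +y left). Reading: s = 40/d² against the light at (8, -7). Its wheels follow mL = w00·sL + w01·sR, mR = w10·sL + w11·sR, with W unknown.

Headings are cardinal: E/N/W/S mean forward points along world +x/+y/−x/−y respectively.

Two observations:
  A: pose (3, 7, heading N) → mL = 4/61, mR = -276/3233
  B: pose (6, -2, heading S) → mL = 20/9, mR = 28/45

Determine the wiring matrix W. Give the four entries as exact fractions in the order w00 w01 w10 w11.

obs A: pose=(3,7,N) → sL=8/61, sR=8/53, mL=4/61, mR=-276/3233
obs B: pose=(6,-2,S) → sL=40/9, sR=8/5, mL=20/9, mR=28/45
sensor matrix S = [[8/61, 8/53], [40/9, 8/5]]; det S = -67072/145485
solve [mL_A; mL_B] = S·[w00; w01] and [mR_A; mR_B] = S·[w10; w11]:
  w00 = 1/2, w01 = 0, w10 = 1/2, w11 = -1

1/2 0 1/2 -1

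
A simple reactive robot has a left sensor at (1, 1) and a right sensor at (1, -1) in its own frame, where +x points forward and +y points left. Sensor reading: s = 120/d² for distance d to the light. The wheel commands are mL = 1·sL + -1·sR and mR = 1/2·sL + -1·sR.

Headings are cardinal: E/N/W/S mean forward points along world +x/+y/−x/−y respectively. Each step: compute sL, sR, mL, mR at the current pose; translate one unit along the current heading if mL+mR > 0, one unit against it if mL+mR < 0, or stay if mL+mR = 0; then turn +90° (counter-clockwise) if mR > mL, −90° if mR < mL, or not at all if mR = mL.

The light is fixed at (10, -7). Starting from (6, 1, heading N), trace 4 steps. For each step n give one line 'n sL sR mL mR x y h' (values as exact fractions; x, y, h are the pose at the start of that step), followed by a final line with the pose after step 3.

n=0: pose=(6,1,N); sL=60/53, sR=4/3; mL=-32/159, mR=-122/159; mL+mR=-154/159 → advance -1; mR−mL=-30/53 → turn -1·90°
n=1: pose=(6,0,E); sL=120/73, sR=8/3; mL=-224/219, mR=-404/219; mL+mR=-628/219 → advance -1; mR−mL=-60/73 → turn -1·90°
n=2: pose=(5,0,S); sL=30/13, sR=5/3; mL=25/39, mR=-20/39; mL+mR=5/39 → advance +1; mR−mL=-15/13 → turn -1·90°
n=3: pose=(5,-1,W); sL=120/61, sR=24/17; mL=576/1037, mR=-444/1037; mL+mR=132/1037 → advance +1; mR−mL=-60/61 → turn -1·90°

0 60/53 4/3 -32/159 -122/159 6 1 N
1 120/73 8/3 -224/219 -404/219 6 0 E
2 30/13 5/3 25/39 -20/39 5 0 S
3 120/61 24/17 576/1037 -444/1037 5 -1 W
final 4 -1 N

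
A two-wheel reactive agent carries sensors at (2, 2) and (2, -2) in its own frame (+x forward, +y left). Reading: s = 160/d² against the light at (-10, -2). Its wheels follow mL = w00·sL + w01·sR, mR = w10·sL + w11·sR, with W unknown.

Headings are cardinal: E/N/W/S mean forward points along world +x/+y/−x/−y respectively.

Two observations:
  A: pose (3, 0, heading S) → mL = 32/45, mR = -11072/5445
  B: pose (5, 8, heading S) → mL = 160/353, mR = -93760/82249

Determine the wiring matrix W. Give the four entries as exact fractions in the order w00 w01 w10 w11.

obs A: pose=(3,0,S) → sL=32/45, sR=160/121, mL=32/45, mR=-11072/5445
obs B: pose=(5,8,S) → sL=160/353, sR=160/233, mL=160/353, mR=-93760/82249
sensor matrix S = [[32/45, 160/121], [160/353, 160/233]]; det S = -9945088/89569161
solve [mL_A; mL_B] = S·[w00; w01] and [mR_A; mR_B] = S·[w10; w11]:
  w00 = 1, w01 = 0, w10 = -1, w11 = -1

1 0 -1 -1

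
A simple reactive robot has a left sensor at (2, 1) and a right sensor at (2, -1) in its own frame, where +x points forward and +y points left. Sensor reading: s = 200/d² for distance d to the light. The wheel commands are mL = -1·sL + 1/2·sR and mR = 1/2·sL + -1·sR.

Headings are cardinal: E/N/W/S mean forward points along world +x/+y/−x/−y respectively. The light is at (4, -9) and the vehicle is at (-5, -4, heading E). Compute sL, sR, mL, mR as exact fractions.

40/17 40/13 -180/221 -420/221

left sensor world pos  = (-3, -3); dL² = 85
right sensor world pos = (-3, -5); dR² = 65
sL = 200/85 = 40/17
sR = 200/65 = 40/13
mL = -1·sL + 1/2·sR = -180/221
mR = 1/2·sL + -1·sR = -420/221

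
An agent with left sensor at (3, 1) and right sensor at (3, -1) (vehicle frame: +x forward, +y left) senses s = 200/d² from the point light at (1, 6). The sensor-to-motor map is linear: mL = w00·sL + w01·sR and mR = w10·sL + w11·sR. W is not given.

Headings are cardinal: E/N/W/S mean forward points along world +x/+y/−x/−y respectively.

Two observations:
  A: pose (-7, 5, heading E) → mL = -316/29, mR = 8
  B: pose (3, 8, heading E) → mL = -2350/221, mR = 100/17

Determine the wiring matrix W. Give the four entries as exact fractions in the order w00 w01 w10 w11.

-1/2 -1 1 0

obs A: pose=(-7,5,E) → sL=8, sR=200/29, mL=-316/29, mR=8
obs B: pose=(3,8,E) → sL=100/17, sR=100/13, mL=-2350/221, mR=100/17
sensor matrix S = [[8, 200/29], [100/17, 100/13]]; det S = 134400/6409
solve [mL_A; mL_B] = S·[w00; w01] and [mR_A; mR_B] = S·[w10; w11]:
  w00 = -1/2, w01 = -1, w10 = 1, w11 = 0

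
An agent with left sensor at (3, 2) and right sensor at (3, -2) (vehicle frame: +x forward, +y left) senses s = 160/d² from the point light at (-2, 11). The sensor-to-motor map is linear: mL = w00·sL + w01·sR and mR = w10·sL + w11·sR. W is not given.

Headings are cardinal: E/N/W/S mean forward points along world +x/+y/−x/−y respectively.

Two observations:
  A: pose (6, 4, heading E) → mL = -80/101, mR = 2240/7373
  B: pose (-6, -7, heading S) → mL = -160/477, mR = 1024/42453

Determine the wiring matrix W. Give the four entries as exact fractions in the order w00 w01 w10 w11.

0 -1 1 -1

obs A: pose=(6,4,E) → sL=80/73, sR=80/101, mL=-80/101, mR=2240/7373
obs B: pose=(-6,-7,S) → sL=32/89, sR=160/477, mL=-160/477, mR=1024/42453
sensor matrix S = [[80/73, 80/101], [32/89, 160/477]]; det S = 25917440/313005969
solve [mL_A; mL_B] = S·[w00; w01] and [mR_A; mR_B] = S·[w10; w11]:
  w00 = 0, w01 = -1, w10 = 1, w11 = -1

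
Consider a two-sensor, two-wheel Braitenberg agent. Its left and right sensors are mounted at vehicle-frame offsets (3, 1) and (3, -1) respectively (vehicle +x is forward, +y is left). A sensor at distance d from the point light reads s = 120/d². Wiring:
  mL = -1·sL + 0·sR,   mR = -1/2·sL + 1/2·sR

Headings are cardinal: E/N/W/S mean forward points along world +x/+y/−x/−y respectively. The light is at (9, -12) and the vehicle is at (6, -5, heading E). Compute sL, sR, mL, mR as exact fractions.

left sensor world pos  = (9, -4); dL² = 64
right sensor world pos = (9, -6); dR² = 36
sL = 120/64 = 15/8
sR = 120/36 = 10/3
mL = -1·sL + 0·sR = -15/8
mR = -1/2·sL + 1/2·sR = 35/48

15/8 10/3 -15/8 35/48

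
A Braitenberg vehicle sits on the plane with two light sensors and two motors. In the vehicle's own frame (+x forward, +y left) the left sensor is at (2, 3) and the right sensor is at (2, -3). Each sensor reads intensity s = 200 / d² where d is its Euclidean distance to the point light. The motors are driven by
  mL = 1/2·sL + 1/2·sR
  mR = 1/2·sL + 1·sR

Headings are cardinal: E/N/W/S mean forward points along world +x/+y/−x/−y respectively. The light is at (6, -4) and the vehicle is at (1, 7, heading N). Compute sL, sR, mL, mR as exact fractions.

200/233 200/173 40600/40309 63900/40309

left sensor world pos  = (-2, 9); dL² = 233
right sensor world pos = (4, 9); dR² = 173
sL = 200/233 = 200/233
sR = 200/173 = 200/173
mL = 1/2·sL + 1/2·sR = 40600/40309
mR = 1/2·sL + 1·sR = 63900/40309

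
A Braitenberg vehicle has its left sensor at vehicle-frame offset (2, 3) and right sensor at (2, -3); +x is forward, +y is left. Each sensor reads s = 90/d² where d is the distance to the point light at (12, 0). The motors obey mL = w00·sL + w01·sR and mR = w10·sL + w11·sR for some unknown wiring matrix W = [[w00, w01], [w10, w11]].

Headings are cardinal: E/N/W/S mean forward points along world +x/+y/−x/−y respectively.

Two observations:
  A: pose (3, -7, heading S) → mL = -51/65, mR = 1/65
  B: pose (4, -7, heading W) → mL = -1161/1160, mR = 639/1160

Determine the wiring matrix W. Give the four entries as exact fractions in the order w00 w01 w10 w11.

-1/2 -1 -1/2 1

obs A: pose=(3,-7,S) → sL=10/13, sR=2/5, mL=-51/65, mR=1/65
obs B: pose=(4,-7,W) → sL=9/20, sR=45/58, mL=-1161/1160, mR=639/1160
sensor matrix S = [[10/13, 2/5], [9/20, 45/58]]; det S = 7857/18850
solve [mL_A; mL_B] = S·[w00; w01] and [mR_A; mR_B] = S·[w10; w11]:
  w00 = -1/2, w01 = -1, w10 = -1/2, w11 = 1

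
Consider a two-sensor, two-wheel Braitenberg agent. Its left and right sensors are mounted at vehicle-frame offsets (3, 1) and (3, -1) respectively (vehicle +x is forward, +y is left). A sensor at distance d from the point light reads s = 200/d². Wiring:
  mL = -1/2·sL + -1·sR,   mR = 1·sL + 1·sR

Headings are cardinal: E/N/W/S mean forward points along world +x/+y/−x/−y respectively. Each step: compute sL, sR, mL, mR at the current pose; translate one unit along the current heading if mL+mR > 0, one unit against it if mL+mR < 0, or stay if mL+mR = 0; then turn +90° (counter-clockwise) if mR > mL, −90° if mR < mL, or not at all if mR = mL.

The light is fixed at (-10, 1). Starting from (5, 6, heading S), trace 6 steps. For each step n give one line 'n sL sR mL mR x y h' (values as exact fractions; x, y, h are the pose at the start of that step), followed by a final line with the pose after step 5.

n=0: pose=(5,6,S); sL=10/13, sR=1; mL=-18/13, mR=23/13; mL+mR=5/13 → advance +1; mR−mL=41/13 → turn +1·90°
n=1: pose=(5,5,E); sL=200/349, sR=200/333; mL=-103100/116217, mR=136400/116217; mL+mR=100/349 → advance +1; mR−mL=239500/116217 → turn +1·90°
n=2: pose=(6,5,N); sL=100/137, sR=100/169; mL=-22150/23153, mR=30600/23153; mL+mR=50/137 → advance +1; mR−mL=52750/23153 → turn +1·90°
n=3: pose=(6,6,W); sL=40/37, sR=40/41; mL=-2300/1517, mR=3120/1517; mL+mR=20/37 → advance +1; mR−mL=5420/1517 → turn +1·90°
n=4: pose=(5,6,S); sL=10/13, sR=1; mL=-18/13, mR=23/13; mL+mR=5/13 → advance +1; mR−mL=41/13 → turn +1·90°
n=5: pose=(5,5,E); sL=200/349, sR=200/333; mL=-103100/116217, mR=136400/116217; mL+mR=100/349 → advance +1; mR−mL=239500/116217 → turn +1·90°

0 10/13 1 -18/13 23/13 5 6 S
1 200/349 200/333 -103100/116217 136400/116217 5 5 E
2 100/137 100/169 -22150/23153 30600/23153 6 5 N
3 40/37 40/41 -2300/1517 3120/1517 6 6 W
4 10/13 1 -18/13 23/13 5 6 S
5 200/349 200/333 -103100/116217 136400/116217 5 5 E
final 6 5 N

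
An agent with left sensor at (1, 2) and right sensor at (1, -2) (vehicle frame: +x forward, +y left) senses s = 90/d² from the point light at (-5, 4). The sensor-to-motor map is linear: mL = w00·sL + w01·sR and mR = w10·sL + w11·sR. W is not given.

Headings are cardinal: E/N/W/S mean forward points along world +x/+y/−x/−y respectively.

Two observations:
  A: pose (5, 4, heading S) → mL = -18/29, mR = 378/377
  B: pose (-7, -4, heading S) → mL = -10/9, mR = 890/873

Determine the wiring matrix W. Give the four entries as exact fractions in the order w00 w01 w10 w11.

-1 0 1/2 1/2

obs A: pose=(5,4,S) → sL=18/29, sR=18/13, mL=-18/29, mR=378/377
obs B: pose=(-7,-4,S) → sL=10/9, sR=90/97, mL=-10/9, mR=890/873
sensor matrix S = [[18/29, 18/13], [10/9, 90/97]]; det S = -35200/36569
solve [mL_A; mL_B] = S·[w00; w01] and [mR_A; mR_B] = S·[w10; w11]:
  w00 = -1, w01 = 0, w10 = 1/2, w11 = 1/2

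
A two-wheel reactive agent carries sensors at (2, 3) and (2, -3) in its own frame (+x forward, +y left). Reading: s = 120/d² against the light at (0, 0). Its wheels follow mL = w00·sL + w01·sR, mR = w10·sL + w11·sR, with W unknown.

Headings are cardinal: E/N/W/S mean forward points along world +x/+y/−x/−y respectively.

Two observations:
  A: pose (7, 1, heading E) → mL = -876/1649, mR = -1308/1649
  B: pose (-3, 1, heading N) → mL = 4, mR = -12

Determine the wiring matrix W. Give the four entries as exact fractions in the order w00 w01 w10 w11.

obs A: pose=(7,1,E) → sL=120/97, sR=24/17, mL=-876/1649, mR=-1308/1649
obs B: pose=(-3,1,N) → sL=8/3, sR=40/3, mL=4, mR=-12
sensor matrix S = [[120/97, 24/17], [8/3, 40/3]]; det S = 20992/1649
solve [mL_A; mL_B] = S·[w00; w01] and [mR_A; mR_B] = S·[w10; w11]:
  w00 = -1, w01 = 1/2, w10 = 1/2, w11 = -1

-1 1/2 1/2 -1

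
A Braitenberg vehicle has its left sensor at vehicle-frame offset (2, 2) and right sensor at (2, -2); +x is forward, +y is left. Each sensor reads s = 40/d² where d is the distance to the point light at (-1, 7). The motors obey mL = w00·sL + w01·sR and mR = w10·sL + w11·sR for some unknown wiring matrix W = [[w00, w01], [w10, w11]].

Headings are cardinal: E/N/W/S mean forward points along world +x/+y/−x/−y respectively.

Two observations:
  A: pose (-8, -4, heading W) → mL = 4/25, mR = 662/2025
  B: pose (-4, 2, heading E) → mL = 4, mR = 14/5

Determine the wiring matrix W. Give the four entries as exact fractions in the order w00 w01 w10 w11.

obs A: pose=(-8,-4,W) → sL=4/25, sR=20/81, mL=4/25, mR=662/2025
obs B: pose=(-4,2,E) → sL=4, sR=4/5, mL=4, mR=14/5
sensor matrix S = [[4/25, 20/81], [4, 4/5]]; det S = -8704/10125
solve [mL_A; mL_B] = S·[w00; w01] and [mR_A; mR_B] = S·[w10; w11]:
  w00 = 1, w01 = 0, w10 = 1/2, w11 = 1

1 0 1/2 1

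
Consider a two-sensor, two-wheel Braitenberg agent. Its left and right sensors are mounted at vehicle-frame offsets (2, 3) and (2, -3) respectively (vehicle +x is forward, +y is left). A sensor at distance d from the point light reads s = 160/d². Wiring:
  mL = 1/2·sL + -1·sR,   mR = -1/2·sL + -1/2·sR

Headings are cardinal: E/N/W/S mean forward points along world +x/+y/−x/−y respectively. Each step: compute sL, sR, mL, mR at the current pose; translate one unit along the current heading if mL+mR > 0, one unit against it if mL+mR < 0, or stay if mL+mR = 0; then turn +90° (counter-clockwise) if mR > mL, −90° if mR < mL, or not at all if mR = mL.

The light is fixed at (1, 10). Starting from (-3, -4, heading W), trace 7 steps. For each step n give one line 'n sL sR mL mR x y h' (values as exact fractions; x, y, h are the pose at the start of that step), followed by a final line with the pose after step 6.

0 32/65 160/157 -7888/10205 -7712/10205 -3 -4 W
1 5/8 40/73 -275/1168 -685/1168 -2 -4 S
2 160/281 32/25 -6992/7025 -6496/7025 -2 -3 W
3 80/113 16/25 -808/2825 -1904/2825 -1 -3 S
4 160/241 160/97 -30800/23377 -27040/23377 -1 -2 W
5 4/5 40/53 -94/265 -206/265 0 -2 S
6 32/41 160/73 -5392/2993 -4448/2993 0 -1 W
final 1 -1 S

n=0: pose=(-3,-4,W); sL=32/65, sR=160/157; mL=-7888/10205, mR=-7712/10205; mL+mR=-240/157 → advance -1; mR−mL=176/10205 → turn +1·90°
n=1: pose=(-2,-4,S); sL=5/8, sR=40/73; mL=-275/1168, mR=-685/1168; mL+mR=-60/73 → advance -1; mR−mL=-205/584 → turn -1·90°
n=2: pose=(-2,-3,W); sL=160/281, sR=32/25; mL=-6992/7025, mR=-6496/7025; mL+mR=-48/25 → advance -1; mR−mL=496/7025 → turn +1·90°
n=3: pose=(-1,-3,S); sL=80/113, sR=16/25; mL=-808/2825, mR=-1904/2825; mL+mR=-24/25 → advance -1; mR−mL=-1096/2825 → turn -1·90°
n=4: pose=(-1,-2,W); sL=160/241, sR=160/97; mL=-30800/23377, mR=-27040/23377; mL+mR=-240/97 → advance -1; mR−mL=3760/23377 → turn +1·90°
n=5: pose=(0,-2,S); sL=4/5, sR=40/53; mL=-94/265, mR=-206/265; mL+mR=-60/53 → advance -1; mR−mL=-112/265 → turn -1·90°
n=6: pose=(0,-1,W); sL=32/41, sR=160/73; mL=-5392/2993, mR=-4448/2993; mL+mR=-240/73 → advance -1; mR−mL=944/2993 → turn +1·90°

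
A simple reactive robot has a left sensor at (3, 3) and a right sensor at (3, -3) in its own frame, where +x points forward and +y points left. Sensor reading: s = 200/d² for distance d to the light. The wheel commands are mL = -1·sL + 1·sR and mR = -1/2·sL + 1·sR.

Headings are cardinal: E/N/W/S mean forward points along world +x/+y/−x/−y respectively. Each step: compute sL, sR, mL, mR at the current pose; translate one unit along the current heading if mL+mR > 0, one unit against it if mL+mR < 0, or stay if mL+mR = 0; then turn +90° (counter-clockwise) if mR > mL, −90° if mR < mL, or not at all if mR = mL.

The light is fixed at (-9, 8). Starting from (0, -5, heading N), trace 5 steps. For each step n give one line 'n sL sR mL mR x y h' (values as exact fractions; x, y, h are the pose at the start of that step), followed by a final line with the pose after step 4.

n=0: pose=(0,-5,N); sL=25/17, sR=50/61; mL=-675/1037, mR=175/2074; mL+mR=-1175/2074 → advance -1; mR−mL=25/34 → turn +1·90°
n=1: pose=(0,-6,W); sL=8/13, sR=200/157; mL=1344/2041, mR=1972/2041; mL+mR=3316/2041 → advance +1; mR−mL=4/13 → turn +1·90°
n=2: pose=(-1,-6,S); sL=20/41, sR=100/157; mL=960/6437, mR=2530/6437; mL+mR=3490/6437 → advance +1; mR−mL=10/41 → turn +1·90°
n=3: pose=(-1,-7,E); sL=40/53, sR=40/89; mL=-1440/4717, mR=340/4717; mL+mR=-1100/4717 → advance -1; mR−mL=20/53 → turn +1·90°
n=4: pose=(-2,-7,N); sL=5/4, sR=50/61; mL=-105/244, mR=95/488; mL+mR=-115/488 → advance -1; mR−mL=5/8 → turn +1·90°

0 25/17 50/61 -675/1037 175/2074 0 -5 N
1 8/13 200/157 1344/2041 1972/2041 0 -6 W
2 20/41 100/157 960/6437 2530/6437 -1 -6 S
3 40/53 40/89 -1440/4717 340/4717 -1 -7 E
4 5/4 50/61 -105/244 95/488 -2 -7 N
final -2 -8 W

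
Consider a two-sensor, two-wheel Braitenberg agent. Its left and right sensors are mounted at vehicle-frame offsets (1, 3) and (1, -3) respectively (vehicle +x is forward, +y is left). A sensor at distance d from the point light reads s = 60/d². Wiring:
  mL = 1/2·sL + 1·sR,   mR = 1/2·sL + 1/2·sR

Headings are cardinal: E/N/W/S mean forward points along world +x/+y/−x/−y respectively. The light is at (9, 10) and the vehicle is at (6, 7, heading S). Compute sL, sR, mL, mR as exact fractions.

15/4 15/13 315/104 255/104

left sensor world pos  = (9, 6); dL² = 16
right sensor world pos = (3, 6); dR² = 52
sL = 60/16 = 15/4
sR = 60/52 = 15/13
mL = 1/2·sL + 1·sR = 315/104
mR = 1/2·sL + 1/2·sR = 255/104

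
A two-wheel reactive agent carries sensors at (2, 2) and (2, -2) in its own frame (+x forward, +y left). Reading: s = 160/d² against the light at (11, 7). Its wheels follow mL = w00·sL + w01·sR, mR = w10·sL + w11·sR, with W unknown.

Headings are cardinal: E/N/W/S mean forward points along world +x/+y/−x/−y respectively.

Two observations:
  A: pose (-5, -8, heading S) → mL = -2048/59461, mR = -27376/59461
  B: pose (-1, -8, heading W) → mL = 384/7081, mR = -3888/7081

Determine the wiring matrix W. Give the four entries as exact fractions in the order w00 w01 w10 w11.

-1/2 1/2 -1 -1/2

obs A: pose=(-5,-8,S) → sL=32/97, sR=160/613, mL=-2048/59461, mR=-27376/59461
obs B: pose=(-1,-8,W) → sL=32/97, sR=32/73, mL=384/7081, mR=-3888/7081
sensor matrix S = [[32/97, 160/613], [32/97, 32/73]]; det S = 253952/4340653
solve [mL_A; mL_B] = S·[w00; w01] and [mR_A; mR_B] = S·[w10; w11]:
  w00 = -1/2, w01 = 1/2, w10 = -1, w11 = -1/2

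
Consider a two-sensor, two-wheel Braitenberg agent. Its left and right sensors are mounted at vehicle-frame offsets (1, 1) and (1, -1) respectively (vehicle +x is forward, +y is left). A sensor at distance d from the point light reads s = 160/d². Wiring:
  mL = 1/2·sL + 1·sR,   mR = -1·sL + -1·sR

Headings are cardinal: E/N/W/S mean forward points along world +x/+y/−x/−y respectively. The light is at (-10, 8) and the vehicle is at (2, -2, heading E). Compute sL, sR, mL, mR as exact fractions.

16/25 16/29 632/725 -864/725

left sensor world pos  = (3, -1); dL² = 250
right sensor world pos = (3, -3); dR² = 290
sL = 160/250 = 16/25
sR = 160/290 = 16/29
mL = 1/2·sL + 1·sR = 632/725
mR = -1·sL + -1·sR = -864/725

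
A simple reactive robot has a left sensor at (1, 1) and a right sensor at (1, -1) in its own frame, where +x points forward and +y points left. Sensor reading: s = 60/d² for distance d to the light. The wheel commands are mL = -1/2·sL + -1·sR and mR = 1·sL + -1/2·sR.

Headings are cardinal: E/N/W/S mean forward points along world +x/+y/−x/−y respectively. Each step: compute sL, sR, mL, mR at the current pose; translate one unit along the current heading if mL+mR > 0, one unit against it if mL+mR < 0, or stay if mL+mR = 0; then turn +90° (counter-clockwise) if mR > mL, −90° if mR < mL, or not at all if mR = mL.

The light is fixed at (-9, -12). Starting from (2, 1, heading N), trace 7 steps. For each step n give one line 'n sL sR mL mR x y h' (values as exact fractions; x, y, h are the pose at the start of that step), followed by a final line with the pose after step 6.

0 15/74 3/17 -699/2516 72/629 2 1 N
1 60/221 60/269 -21330/59449 9510/59449 2 0 W
2 6/29 30/121 -1233/3509 291/3509 3 0 S
3 12/73 60/313 -6258/22849 1566/22849 3 1 E
4 15/74 3/17 -699/2516 72/629 2 1 N
5 60/221 60/269 -21330/59449 9510/59449 2 0 W
6 6/29 30/121 -1233/3509 291/3509 3 0 S
final 3 1 E

n=0: pose=(2,1,N); sL=15/74, sR=3/17; mL=-699/2516, mR=72/629; mL+mR=-411/2516 → advance -1; mR−mL=987/2516 → turn +1·90°
n=1: pose=(2,0,W); sL=60/221, sR=60/269; mL=-21330/59449, mR=9510/59449; mL+mR=-11820/59449 → advance -1; mR−mL=30840/59449 → turn +1·90°
n=2: pose=(3,0,S); sL=6/29, sR=30/121; mL=-1233/3509, mR=291/3509; mL+mR=-942/3509 → advance -1; mR−mL=1524/3509 → turn +1·90°
n=3: pose=(3,1,E); sL=12/73, sR=60/313; mL=-6258/22849, mR=1566/22849; mL+mR=-4692/22849 → advance -1; mR−mL=7824/22849 → turn +1·90°
n=4: pose=(2,1,N); sL=15/74, sR=3/17; mL=-699/2516, mR=72/629; mL+mR=-411/2516 → advance -1; mR−mL=987/2516 → turn +1·90°
n=5: pose=(2,0,W); sL=60/221, sR=60/269; mL=-21330/59449, mR=9510/59449; mL+mR=-11820/59449 → advance -1; mR−mL=30840/59449 → turn +1·90°
n=6: pose=(3,0,S); sL=6/29, sR=30/121; mL=-1233/3509, mR=291/3509; mL+mR=-942/3509 → advance -1; mR−mL=1524/3509 → turn +1·90°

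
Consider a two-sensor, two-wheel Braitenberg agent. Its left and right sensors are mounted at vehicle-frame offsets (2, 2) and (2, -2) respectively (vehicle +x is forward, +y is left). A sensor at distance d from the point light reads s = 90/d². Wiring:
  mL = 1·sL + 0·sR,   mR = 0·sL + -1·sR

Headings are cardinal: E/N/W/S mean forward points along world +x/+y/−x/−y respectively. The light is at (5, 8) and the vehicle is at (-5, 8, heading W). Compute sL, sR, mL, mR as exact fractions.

45/74 45/74 45/74 -45/74

left sensor world pos  = (-7, 6); dL² = 148
right sensor world pos = (-7, 10); dR² = 148
sL = 90/148 = 45/74
sR = 90/148 = 45/74
mL = 1·sL + 0·sR = 45/74
mR = 0·sL + -1·sR = -45/74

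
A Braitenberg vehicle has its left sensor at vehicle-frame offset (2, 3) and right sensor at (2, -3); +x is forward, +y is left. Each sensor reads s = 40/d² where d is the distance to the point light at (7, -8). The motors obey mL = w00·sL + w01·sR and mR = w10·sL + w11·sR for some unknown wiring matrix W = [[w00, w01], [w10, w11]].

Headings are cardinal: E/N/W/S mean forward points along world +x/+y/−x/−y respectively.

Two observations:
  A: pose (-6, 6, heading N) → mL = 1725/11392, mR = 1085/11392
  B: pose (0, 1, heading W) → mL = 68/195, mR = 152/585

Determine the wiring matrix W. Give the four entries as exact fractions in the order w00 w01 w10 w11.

1/2 1 1/2 1/2

obs A: pose=(-6,6,N) → sL=5/64, sR=10/89, mL=1725/11392, mR=1085/11392
obs B: pose=(0,1,W) → sL=40/117, sR=8/45, mL=68/195, mR=152/585
sensor matrix S = [[5/64, 10/89], [40/117, 8/45]]; det S = -227/9256
solve [mL_A; mL_B] = S·[w00; w01] and [mR_A; mR_B] = S·[w10; w11]:
  w00 = 1/2, w01 = 1, w10 = 1/2, w11 = 1/2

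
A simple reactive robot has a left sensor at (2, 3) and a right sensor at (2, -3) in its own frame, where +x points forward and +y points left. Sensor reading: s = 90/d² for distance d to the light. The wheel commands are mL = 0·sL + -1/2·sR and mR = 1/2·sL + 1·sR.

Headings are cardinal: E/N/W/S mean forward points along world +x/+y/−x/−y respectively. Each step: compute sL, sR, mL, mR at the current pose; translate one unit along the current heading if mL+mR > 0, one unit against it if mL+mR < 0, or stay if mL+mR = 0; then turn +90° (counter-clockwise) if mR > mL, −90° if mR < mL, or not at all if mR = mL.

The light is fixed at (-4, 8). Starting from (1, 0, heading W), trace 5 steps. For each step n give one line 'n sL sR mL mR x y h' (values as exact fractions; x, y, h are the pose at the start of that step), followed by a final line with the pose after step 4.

n=0: pose=(1,0,W); sL=9/13, sR=45/17; mL=-45/34, mR=1323/442; mL+mR=369/221 → advance +1; mR−mL=954/221 → turn +1·90°
n=1: pose=(0,0,S); sL=90/149, sR=90/101; mL=-45/101, mR=17955/15049; mL+mR=11250/15049 → advance +1; mR−mL=24660/15049 → turn +1·90°
n=2: pose=(0,-1,E); sL=5/4, sR=1/2; mL=-1/4, mR=9/8; mL+mR=7/8 → advance +1; mR−mL=11/8 → turn +1·90°
n=3: pose=(1,-1,N); sL=90/53, sR=90/113; mL=-45/113, mR=9855/5989; mL+mR=7470/5989 → advance +1; mR−mL=12240/5989 → turn +1·90°
n=4: pose=(1,0,W); sL=9/13, sR=45/17; mL=-45/34, mR=1323/442; mL+mR=369/221 → advance +1; mR−mL=954/221 → turn +1·90°

0 9/13 45/17 -45/34 1323/442 1 0 W
1 90/149 90/101 -45/101 17955/15049 0 0 S
2 5/4 1/2 -1/4 9/8 0 -1 E
3 90/53 90/113 -45/113 9855/5989 1 -1 N
4 9/13 45/17 -45/34 1323/442 1 0 W
final 0 0 S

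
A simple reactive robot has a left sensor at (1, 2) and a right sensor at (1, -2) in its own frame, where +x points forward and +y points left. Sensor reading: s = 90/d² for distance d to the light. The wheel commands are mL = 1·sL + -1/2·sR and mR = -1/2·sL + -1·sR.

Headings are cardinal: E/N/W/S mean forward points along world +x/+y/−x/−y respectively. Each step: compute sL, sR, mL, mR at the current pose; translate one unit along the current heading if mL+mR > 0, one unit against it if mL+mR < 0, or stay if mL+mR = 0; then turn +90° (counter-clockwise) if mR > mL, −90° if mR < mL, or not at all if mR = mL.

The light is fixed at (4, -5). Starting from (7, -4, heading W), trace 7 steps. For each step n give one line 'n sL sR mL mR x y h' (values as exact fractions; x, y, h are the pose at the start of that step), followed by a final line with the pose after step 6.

n=0: pose=(7,-4,W); sL=18, sR=90/13; mL=189/13, mR=-207/13; mL+mR=-18/13 → advance -1; mR−mL=-396/13 → turn -1·90°
n=1: pose=(8,-4,N); sL=45/4, sR=9/4; mL=81/8, mR=-63/8; mL+mR=9/4 → advance +1; mR−mL=-18 → turn -1·90°
n=2: pose=(8,-3,E); sL=90/41, sR=18/5; mL=81/205, mR=-963/205; mL+mR=-882/205 → advance -1; mR−mL=-1044/205 → turn -1·90°
n=3: pose=(7,-3,S); sL=45/13, sR=45; mL=-495/26, mR=-1215/26; mL+mR=-855/13 → advance -1; mR−mL=-360/13 → turn -1·90°
n=4: pose=(7,-2,W); sL=18, sR=90/29; mL=477/29, mR=-351/29; mL+mR=126/29 → advance +1; mR−mL=-828/29 → turn -1·90°
n=5: pose=(6,-2,N); sL=45/8, sR=45/16; mL=135/32, mR=-45/8; mL+mR=-45/32 → advance -1; mR−mL=-315/32 → turn -1·90°
n=6: pose=(6,-3,E); sL=18/5, sR=10; mL=-7/5, mR=-59/5; mL+mR=-66/5 → advance -1; mR−mL=-52/5 → turn -1·90°

0 18 90/13 189/13 -207/13 7 -4 W
1 45/4 9/4 81/8 -63/8 8 -4 N
2 90/41 18/5 81/205 -963/205 8 -3 E
3 45/13 45 -495/26 -1215/26 7 -3 S
4 18 90/29 477/29 -351/29 7 -2 W
5 45/8 45/16 135/32 -45/8 6 -2 N
6 18/5 10 -7/5 -59/5 6 -3 E
final 5 -3 S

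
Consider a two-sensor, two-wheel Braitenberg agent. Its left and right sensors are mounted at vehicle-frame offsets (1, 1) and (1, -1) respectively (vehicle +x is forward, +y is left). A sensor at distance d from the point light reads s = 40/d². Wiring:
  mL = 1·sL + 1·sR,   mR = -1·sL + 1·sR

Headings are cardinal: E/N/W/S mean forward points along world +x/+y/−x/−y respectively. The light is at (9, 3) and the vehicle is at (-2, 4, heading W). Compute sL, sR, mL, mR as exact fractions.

left sensor world pos  = (-3, 3); dL² = 144
right sensor world pos = (-3, 5); dR² = 148
sL = 40/144 = 5/18
sR = 40/148 = 10/37
mL = 1·sL + 1·sR = 365/666
mR = -1·sL + 1·sR = -5/666

5/18 10/37 365/666 -5/666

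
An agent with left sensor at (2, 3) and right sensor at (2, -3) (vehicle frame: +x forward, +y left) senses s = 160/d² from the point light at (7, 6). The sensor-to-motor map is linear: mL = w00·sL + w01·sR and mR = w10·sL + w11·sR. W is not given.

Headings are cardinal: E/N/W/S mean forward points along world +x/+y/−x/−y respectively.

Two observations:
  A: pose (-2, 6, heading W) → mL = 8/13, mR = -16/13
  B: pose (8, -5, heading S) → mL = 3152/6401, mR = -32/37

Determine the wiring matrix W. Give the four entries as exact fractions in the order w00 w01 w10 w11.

-1/2 1 -1 0

obs A: pose=(-2,6,W) → sL=16/13, sR=16/13, mL=8/13, mR=-16/13
obs B: pose=(8,-5,S) → sL=32/37, sR=160/173, mL=3152/6401, mR=-32/37
sensor matrix S = [[16/13, 16/13], [32/37, 160/173]]; det S = 6144/83213
solve [mL_A; mL_B] = S·[w00; w01] and [mR_A; mR_B] = S·[w10; w11]:
  w00 = -1/2, w01 = 1, w10 = -1, w11 = 0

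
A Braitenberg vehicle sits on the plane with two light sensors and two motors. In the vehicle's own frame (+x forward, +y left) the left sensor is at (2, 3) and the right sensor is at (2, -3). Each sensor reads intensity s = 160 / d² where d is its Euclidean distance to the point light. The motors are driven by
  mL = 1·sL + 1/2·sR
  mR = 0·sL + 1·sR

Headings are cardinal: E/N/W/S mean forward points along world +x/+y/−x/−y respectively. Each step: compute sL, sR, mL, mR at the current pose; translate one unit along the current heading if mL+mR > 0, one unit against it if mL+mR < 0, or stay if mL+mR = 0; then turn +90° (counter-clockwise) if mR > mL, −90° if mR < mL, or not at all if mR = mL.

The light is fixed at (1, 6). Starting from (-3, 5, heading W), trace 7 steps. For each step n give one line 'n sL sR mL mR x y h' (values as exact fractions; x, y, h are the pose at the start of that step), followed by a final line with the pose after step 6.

0 40/13 4 66/13 4 -3 5 W
1 32/13 32 240/13 32 -4 5 N
2 80/29 80/29 120/29 80/29 -4 6 W
3 32/17 160/13 1776/221 160/13 -5 6 N
4 40/17 2 57/17 2 -5 7 W
5 160/109 32/5 2544/545 32/5 -6 7 N
6 80/41 80/53 5880/2173 80/53 -6 8 W
final -7 8 N

n=0: pose=(-3,5,W); sL=40/13, sR=4; mL=66/13, mR=4; mL+mR=118/13 → advance +1; mR−mL=-14/13 → turn -1·90°
n=1: pose=(-4,5,N); sL=32/13, sR=32; mL=240/13, mR=32; mL+mR=656/13 → advance +1; mR−mL=176/13 → turn +1·90°
n=2: pose=(-4,6,W); sL=80/29, sR=80/29; mL=120/29, mR=80/29; mL+mR=200/29 → advance +1; mR−mL=-40/29 → turn -1·90°
n=3: pose=(-5,6,N); sL=32/17, sR=160/13; mL=1776/221, mR=160/13; mL+mR=4496/221 → advance +1; mR−mL=944/221 → turn +1·90°
n=4: pose=(-5,7,W); sL=40/17, sR=2; mL=57/17, mR=2; mL+mR=91/17 → advance +1; mR−mL=-23/17 → turn -1·90°
n=5: pose=(-6,7,N); sL=160/109, sR=32/5; mL=2544/545, mR=32/5; mL+mR=6032/545 → advance +1; mR−mL=944/545 → turn +1·90°
n=6: pose=(-6,8,W); sL=80/41, sR=80/53; mL=5880/2173, mR=80/53; mL+mR=9160/2173 → advance +1; mR−mL=-2600/2173 → turn -1·90°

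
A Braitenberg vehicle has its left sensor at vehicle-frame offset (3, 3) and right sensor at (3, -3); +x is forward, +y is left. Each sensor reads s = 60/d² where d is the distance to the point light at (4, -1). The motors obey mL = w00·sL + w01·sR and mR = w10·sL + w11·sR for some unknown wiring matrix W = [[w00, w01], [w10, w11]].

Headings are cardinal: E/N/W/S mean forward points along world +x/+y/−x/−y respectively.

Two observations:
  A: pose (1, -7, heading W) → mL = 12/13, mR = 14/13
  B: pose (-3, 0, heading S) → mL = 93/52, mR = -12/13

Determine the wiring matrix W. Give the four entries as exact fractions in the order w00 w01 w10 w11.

obs A: pose=(1,-7,W) → sL=20/39, sR=4/3, mL=12/13, mR=14/13
obs B: pose=(-3,0,S) → sL=3, sR=15/26, mL=93/52, mR=-12/13
sensor matrix S = [[20/39, 4/3], [3, 15/26]]; det S = -626/169
solve [mL_A; mL_B] = S·[w00; w01] and [mR_A; mR_B] = S·[w10; w11]:
  w00 = 1/2, w01 = 1/2, w10 = -1/2, w11 = 1

1/2 1/2 -1/2 1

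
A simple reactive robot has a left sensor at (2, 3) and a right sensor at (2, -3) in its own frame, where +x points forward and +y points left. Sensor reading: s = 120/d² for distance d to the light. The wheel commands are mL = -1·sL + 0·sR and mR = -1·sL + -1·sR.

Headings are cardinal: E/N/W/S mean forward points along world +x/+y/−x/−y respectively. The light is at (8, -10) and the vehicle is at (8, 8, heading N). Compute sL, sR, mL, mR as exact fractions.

120/409 120/409 -120/409 -240/409

left sensor world pos  = (5, 10); dL² = 409
right sensor world pos = (11, 10); dR² = 409
sL = 120/409 = 120/409
sR = 120/409 = 120/409
mL = -1·sL + 0·sR = -120/409
mR = -1·sL + -1·sR = -240/409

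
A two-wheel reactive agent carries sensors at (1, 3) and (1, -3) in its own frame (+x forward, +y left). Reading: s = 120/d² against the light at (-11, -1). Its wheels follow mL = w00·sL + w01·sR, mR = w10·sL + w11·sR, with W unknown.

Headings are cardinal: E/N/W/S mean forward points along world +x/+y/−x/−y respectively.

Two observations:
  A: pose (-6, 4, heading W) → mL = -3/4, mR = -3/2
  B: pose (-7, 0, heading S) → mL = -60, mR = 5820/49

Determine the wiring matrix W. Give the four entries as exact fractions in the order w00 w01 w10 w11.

0 -1/2 -1/2 1

obs A: pose=(-6,4,W) → sL=6, sR=3/2, mL=-3/4, mR=-3/2
obs B: pose=(-7,0,S) → sL=120/49, sR=120, mL=-60, mR=5820/49
sensor matrix S = [[6, 3/2], [120/49, 120]]; det S = 35100/49
solve [mL_A; mL_B] = S·[w00; w01] and [mR_A; mR_B] = S·[w10; w11]:
  w00 = 0, w01 = -1/2, w10 = -1/2, w11 = 1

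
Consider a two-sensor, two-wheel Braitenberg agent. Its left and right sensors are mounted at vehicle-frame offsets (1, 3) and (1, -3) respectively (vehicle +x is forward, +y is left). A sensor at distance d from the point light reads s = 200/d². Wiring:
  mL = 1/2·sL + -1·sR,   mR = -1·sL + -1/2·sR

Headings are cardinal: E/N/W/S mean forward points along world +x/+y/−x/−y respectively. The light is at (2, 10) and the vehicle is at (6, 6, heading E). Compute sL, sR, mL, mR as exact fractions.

left sensor world pos  = (7, 9); dL² = 26
right sensor world pos = (7, 3); dR² = 74
sL = 200/26 = 100/13
sR = 200/74 = 100/37
mL = 1/2·sL + -1·sR = 550/481
mR = -1·sL + -1/2·sR = -4350/481

100/13 100/37 550/481 -4350/481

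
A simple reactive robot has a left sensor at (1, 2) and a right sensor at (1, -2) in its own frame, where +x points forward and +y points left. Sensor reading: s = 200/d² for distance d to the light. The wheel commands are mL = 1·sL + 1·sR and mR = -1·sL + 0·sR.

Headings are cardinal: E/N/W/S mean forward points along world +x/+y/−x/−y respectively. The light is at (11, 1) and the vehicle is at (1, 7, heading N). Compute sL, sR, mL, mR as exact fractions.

200/193 200/113 61200/21809 -200/193

left sensor world pos  = (-1, 8); dL² = 193
right sensor world pos = (3, 8); dR² = 113
sL = 200/193 = 200/193
sR = 200/113 = 200/113
mL = 1·sL + 1·sR = 61200/21809
mR = -1·sL + 0·sR = -200/193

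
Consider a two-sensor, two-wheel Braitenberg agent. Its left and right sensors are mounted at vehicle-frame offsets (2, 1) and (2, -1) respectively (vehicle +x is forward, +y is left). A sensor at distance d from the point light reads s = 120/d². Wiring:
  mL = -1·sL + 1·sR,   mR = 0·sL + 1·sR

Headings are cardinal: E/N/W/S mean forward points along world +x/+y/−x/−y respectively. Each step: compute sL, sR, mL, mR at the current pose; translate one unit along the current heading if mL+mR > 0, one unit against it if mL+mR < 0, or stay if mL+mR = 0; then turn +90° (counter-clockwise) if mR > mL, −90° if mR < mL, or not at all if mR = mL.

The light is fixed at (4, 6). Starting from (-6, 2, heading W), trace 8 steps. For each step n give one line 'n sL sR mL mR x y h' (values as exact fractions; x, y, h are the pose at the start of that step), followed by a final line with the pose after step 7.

n=0: pose=(-6,2,W); sL=120/169, sR=40/51; mL=640/8619, mR=40/51; mL+mR=7400/8619 → advance +1; mR−mL=120/169 → turn +1·90°
n=1: pose=(-7,2,S); sL=15/17, sR=2/3; mL=-11/51, mR=2/3; mL+mR=23/51 → advance +1; mR−mL=15/17 → turn +1·90°
n=2: pose=(-7,1,E); sL=120/97, sR=40/39; mL=-800/3783, mR=40/39; mL+mR=3080/3783 → advance +1; mR−mL=120/97 → turn +1·90°
n=3: pose=(-6,1,N); sL=12/13, sR=4/3; mL=16/39, mR=4/3; mL+mR=68/39 → advance +1; mR−mL=12/13 → turn +1·90°
n=4: pose=(-6,2,W); sL=120/169, sR=40/51; mL=640/8619, mR=40/51; mL+mR=7400/8619 → advance +1; mR−mL=120/169 → turn +1·90°
n=5: pose=(-7,2,S); sL=15/17, sR=2/3; mL=-11/51, mR=2/3; mL+mR=23/51 → advance +1; mR−mL=15/17 → turn +1·90°
n=6: pose=(-7,1,E); sL=120/97, sR=40/39; mL=-800/3783, mR=40/39; mL+mR=3080/3783 → advance +1; mR−mL=120/97 → turn +1·90°
n=7: pose=(-6,1,N); sL=12/13, sR=4/3; mL=16/39, mR=4/3; mL+mR=68/39 → advance +1; mR−mL=12/13 → turn +1·90°

0 120/169 40/51 640/8619 40/51 -6 2 W
1 15/17 2/3 -11/51 2/3 -7 2 S
2 120/97 40/39 -800/3783 40/39 -7 1 E
3 12/13 4/3 16/39 4/3 -6 1 N
4 120/169 40/51 640/8619 40/51 -6 2 W
5 15/17 2/3 -11/51 2/3 -7 2 S
6 120/97 40/39 -800/3783 40/39 -7 1 E
7 12/13 4/3 16/39 4/3 -6 1 N
final -6 2 W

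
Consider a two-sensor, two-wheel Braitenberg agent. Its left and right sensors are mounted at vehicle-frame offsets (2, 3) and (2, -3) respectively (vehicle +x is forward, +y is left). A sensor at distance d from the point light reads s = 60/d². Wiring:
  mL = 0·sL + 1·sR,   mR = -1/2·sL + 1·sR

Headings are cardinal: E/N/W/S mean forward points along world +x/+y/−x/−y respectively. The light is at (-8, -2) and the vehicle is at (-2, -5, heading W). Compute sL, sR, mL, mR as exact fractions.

left sensor world pos  = (-4, -8); dL² = 52
right sensor world pos = (-4, -2); dR² = 16
sL = 60/52 = 15/13
sR = 60/16 = 15/4
mL = 0·sL + 1·sR = 15/4
mR = -1/2·sL + 1·sR = 165/52

15/13 15/4 15/4 165/52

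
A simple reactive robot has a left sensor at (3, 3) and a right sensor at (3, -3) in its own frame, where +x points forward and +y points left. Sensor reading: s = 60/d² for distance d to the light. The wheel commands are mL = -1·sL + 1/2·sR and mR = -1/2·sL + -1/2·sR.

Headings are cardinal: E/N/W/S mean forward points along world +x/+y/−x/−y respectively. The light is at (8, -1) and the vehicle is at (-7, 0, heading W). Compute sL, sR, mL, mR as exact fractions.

15/82 3/17 -66/697 -501/2788

left sensor world pos  = (-10, -3); dL² = 328
right sensor world pos = (-10, 3); dR² = 340
sL = 60/328 = 15/82
sR = 60/340 = 3/17
mL = -1·sL + 1/2·sR = -66/697
mR = -1/2·sL + -1/2·sR = -501/2788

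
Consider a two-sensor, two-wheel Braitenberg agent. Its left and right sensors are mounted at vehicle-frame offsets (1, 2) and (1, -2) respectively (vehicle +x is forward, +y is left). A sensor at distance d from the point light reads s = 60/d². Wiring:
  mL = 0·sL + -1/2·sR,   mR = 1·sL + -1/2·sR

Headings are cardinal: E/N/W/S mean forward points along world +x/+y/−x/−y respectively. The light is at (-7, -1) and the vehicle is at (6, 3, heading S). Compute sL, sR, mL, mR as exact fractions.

10/39 6/13 -3/13 1/39

left sensor world pos  = (8, 2); dL² = 234
right sensor world pos = (4, 2); dR² = 130
sL = 60/234 = 10/39
sR = 60/130 = 6/13
mL = 0·sL + -1/2·sR = -3/13
mR = 1·sL + -1/2·sR = 1/39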